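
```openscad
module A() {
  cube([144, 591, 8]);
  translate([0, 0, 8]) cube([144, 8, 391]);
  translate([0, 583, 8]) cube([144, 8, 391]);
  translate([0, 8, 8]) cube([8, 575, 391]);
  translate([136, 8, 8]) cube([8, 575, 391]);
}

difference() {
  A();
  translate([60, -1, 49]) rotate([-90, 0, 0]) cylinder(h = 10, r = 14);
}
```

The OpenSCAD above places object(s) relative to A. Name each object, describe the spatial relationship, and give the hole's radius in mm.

A is an open box. The open box has a circular hole through its front wall. The hole's radius is 14 mm.

The subtracted cylinder has r = 14 mm.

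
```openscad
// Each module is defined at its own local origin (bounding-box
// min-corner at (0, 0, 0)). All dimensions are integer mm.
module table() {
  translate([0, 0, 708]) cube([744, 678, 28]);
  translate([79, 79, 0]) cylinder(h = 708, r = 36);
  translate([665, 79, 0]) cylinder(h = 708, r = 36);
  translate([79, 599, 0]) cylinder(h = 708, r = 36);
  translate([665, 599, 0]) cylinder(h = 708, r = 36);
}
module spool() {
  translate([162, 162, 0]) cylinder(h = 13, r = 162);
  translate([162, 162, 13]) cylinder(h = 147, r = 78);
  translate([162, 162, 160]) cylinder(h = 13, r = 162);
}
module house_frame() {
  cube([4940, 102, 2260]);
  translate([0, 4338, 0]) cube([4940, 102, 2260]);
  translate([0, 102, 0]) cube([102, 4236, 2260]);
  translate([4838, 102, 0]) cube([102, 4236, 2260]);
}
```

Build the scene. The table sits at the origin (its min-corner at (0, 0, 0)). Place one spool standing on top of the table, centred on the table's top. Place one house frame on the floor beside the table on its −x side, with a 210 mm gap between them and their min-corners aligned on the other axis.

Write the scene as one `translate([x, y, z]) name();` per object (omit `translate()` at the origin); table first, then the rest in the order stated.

table();
translate([210, 177, 736]) spool();
translate([-5150, 0, 0]) house_frame();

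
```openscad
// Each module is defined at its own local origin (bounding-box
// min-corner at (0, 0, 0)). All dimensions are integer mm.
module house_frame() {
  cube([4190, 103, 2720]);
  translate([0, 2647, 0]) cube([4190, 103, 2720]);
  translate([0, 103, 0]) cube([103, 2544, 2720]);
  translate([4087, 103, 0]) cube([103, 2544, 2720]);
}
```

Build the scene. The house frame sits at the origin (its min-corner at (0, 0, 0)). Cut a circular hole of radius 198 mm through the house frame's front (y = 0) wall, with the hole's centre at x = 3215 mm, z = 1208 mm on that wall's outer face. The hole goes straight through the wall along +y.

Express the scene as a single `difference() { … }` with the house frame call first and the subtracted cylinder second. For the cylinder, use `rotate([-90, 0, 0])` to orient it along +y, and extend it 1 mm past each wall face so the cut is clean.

difference() {
  house_frame();
  translate([3215, -1, 1208]) rotate([-90, 0, 0]) cylinder(h = 105, r = 198);
}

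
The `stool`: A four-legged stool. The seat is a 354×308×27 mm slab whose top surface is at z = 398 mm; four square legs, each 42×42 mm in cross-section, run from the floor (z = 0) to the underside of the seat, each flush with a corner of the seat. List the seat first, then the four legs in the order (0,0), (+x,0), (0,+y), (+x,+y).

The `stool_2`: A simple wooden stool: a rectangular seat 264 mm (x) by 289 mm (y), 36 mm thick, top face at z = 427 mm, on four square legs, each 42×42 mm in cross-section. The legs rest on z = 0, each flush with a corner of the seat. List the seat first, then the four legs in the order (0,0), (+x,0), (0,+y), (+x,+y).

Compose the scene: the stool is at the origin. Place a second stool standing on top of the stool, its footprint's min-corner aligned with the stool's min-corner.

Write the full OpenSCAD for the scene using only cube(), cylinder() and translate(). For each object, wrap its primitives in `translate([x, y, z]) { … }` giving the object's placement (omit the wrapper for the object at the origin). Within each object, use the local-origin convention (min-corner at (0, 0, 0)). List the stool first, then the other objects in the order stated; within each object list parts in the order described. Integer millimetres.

translate([0, 0, 371]) cube([354, 308, 27]);
cube([42, 42, 371]);
translate([312, 0, 0]) cube([42, 42, 371]);
translate([0, 266, 0]) cube([42, 42, 371]);
translate([312, 266, 0]) cube([42, 42, 371]);
translate([0, 0, 398]) {
  translate([0, 0, 391]) cube([264, 289, 36]);
  cube([42, 42, 391]);
  translate([222, 0, 0]) cube([42, 42, 391]);
  translate([0, 247, 0]) cube([42, 42, 391]);
  translate([222, 247, 0]) cube([42, 42, 391]);
}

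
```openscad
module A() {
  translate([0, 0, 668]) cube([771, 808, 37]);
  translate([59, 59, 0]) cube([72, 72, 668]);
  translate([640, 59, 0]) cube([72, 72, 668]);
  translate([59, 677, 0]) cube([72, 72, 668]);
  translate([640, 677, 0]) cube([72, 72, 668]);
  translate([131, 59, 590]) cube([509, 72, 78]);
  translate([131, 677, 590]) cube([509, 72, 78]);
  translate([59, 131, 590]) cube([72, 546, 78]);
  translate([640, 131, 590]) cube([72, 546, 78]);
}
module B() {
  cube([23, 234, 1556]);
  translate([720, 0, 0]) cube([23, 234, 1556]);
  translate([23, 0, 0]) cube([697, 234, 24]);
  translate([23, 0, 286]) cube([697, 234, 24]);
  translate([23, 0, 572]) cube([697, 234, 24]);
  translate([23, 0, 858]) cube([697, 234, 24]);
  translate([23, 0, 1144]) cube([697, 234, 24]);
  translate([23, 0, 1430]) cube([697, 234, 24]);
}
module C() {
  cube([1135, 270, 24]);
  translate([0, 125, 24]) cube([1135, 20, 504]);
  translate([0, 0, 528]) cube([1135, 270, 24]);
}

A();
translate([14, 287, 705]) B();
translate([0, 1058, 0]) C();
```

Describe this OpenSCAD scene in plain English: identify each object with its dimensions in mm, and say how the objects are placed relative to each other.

A is a table: top 771 mm (x) × 808 mm (y), 37 mm thick, upper face at z = 705 mm, on four 72×72 mm square legs, each inset 59 mm from the nearest pair of top edges, running from z = 0 to the bottom of the top. Four apron rails, 72 mm thick and 78 mm tall, run between adjacent legs with their top edges flush with the underside of the top and their outer faces flush with the legs' outer faces.

B is a bookshelf 743 mm wide overall, 234 mm deep and 1556 mm tall. The two sides are 23 mm thick vertical panels. 6 horizontal shelves of 24 mm thickness span between the inner faces of the sides; the lowest shelf sits on the floor and shelves are stacked with a clear vertical gap of 262 mm between each pair.

C is an I-beam lying along x, 1135 mm long. Overall section height 552 mm. Two flanges 270 mm wide (y) and 24 mm thick, one on the floor and one at the top; a web 20 mm thick runs between them, centred on the flange width.

The bookshelf is on top of the table, centred. The I-beam is on the floor beside the table on its +y side.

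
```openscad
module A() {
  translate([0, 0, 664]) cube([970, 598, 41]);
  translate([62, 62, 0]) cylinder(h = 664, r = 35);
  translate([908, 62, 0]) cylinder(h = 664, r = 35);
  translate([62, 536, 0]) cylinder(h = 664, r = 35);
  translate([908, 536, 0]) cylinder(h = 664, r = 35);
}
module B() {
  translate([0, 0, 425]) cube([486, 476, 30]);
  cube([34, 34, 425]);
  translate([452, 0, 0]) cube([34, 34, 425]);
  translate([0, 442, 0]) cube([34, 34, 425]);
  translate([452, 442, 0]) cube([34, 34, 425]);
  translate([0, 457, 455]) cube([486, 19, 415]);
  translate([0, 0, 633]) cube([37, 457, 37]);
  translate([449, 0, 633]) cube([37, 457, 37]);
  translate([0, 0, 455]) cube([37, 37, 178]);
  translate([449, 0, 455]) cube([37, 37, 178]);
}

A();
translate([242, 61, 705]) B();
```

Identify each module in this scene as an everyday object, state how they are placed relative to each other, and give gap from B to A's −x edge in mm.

A is a table. B is a chair. The chair is on top of the table, centred. The gap from the chair to the table's −x edge is 242 mm.

The chair's min-x is at 242; the table's min-x is 0; gap = 242 mm.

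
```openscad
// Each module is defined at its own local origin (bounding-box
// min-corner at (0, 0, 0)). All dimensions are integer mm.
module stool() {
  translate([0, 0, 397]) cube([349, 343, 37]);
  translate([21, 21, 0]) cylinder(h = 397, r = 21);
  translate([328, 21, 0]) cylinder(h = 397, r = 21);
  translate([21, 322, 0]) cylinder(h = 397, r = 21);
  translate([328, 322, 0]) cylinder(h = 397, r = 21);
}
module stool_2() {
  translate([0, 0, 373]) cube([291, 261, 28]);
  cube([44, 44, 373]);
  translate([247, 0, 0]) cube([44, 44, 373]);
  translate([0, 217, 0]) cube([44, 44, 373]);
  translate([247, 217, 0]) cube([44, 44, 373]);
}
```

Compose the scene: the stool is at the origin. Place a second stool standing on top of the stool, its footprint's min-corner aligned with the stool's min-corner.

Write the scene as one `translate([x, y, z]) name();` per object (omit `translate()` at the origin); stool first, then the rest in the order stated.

stool();
translate([0, 0, 434]) stool_2();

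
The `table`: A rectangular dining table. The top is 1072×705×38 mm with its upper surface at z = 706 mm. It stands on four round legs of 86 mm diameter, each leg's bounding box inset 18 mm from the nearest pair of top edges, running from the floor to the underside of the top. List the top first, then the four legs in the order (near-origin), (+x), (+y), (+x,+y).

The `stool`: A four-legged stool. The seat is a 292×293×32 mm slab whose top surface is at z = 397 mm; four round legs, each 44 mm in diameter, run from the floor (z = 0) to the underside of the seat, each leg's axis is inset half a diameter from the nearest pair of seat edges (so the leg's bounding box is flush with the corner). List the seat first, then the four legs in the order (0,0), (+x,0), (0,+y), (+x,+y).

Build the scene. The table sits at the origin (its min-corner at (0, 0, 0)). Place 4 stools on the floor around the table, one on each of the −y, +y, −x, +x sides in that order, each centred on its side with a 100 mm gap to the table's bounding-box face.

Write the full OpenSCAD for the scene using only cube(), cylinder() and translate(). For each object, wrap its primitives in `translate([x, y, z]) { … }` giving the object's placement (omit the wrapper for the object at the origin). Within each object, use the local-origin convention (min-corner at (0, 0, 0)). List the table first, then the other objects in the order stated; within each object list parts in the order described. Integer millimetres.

translate([0, 0, 668]) cube([1072, 705, 38]);
translate([61, 61, 0]) cylinder(h = 668, r = 43);
translate([1011, 61, 0]) cylinder(h = 668, r = 43);
translate([61, 644, 0]) cylinder(h = 668, r = 43);
translate([1011, 644, 0]) cylinder(h = 668, r = 43);
translate([390, -393, 0]) {
  translate([0, 0, 365]) cube([292, 293, 32]);
  translate([22, 22, 0]) cylinder(h = 365, r = 22);
  translate([270, 22, 0]) cylinder(h = 365, r = 22);
  translate([22, 271, 0]) cylinder(h = 365, r = 22);
  translate([270, 271, 0]) cylinder(h = 365, r = 22);
}
translate([390, 805, 0]) {
  translate([0, 0, 365]) cube([292, 293, 32]);
  translate([22, 22, 0]) cylinder(h = 365, r = 22);
  translate([270, 22, 0]) cylinder(h = 365, r = 22);
  translate([22, 271, 0]) cylinder(h = 365, r = 22);
  translate([270, 271, 0]) cylinder(h = 365, r = 22);
}
translate([-392, 206, 0]) {
  translate([0, 0, 365]) cube([292, 293, 32]);
  translate([22, 22, 0]) cylinder(h = 365, r = 22);
  translate([270, 22, 0]) cylinder(h = 365, r = 22);
  translate([22, 271, 0]) cylinder(h = 365, r = 22);
  translate([270, 271, 0]) cylinder(h = 365, r = 22);
}
translate([1172, 206, 0]) {
  translate([0, 0, 365]) cube([292, 293, 32]);
  translate([22, 22, 0]) cylinder(h = 365, r = 22);
  translate([270, 22, 0]) cylinder(h = 365, r = 22);
  translate([22, 271, 0]) cylinder(h = 365, r = 22);
  translate([270, 271, 0]) cylinder(h = 365, r = 22);
}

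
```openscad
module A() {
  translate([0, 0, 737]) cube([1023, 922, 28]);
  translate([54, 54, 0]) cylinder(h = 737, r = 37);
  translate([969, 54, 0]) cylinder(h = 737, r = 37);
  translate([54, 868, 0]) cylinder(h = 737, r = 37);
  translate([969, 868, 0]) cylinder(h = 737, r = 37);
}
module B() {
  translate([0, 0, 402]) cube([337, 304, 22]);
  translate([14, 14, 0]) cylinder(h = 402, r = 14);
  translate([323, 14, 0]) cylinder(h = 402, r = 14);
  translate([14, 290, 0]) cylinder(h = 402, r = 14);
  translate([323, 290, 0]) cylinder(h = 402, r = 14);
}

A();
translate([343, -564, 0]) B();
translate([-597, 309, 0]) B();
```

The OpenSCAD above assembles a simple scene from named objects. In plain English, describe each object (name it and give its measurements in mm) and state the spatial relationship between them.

A is a table: top 1023 mm (x) × 922 mm (y), 28 mm thick, upper face at z = 765 mm, on four round legs of 74 mm diameter, each leg's bounding box inset 17 mm from the nearest pair of top edges, running from z = 0 to the bottom of the top.

B is a four-legged stool. The seat is a 337×304×22 mm slab whose top surface is at z = 424 mm; four round legs, each 28 mm in diameter, run from the floor (z = 0) to the underside of the seat, each leg's axis is inset half a diameter from the nearest pair of seat edges (so the leg's bounding box is flush with the corner).

Two stools sit around the table at the −y, −x sides.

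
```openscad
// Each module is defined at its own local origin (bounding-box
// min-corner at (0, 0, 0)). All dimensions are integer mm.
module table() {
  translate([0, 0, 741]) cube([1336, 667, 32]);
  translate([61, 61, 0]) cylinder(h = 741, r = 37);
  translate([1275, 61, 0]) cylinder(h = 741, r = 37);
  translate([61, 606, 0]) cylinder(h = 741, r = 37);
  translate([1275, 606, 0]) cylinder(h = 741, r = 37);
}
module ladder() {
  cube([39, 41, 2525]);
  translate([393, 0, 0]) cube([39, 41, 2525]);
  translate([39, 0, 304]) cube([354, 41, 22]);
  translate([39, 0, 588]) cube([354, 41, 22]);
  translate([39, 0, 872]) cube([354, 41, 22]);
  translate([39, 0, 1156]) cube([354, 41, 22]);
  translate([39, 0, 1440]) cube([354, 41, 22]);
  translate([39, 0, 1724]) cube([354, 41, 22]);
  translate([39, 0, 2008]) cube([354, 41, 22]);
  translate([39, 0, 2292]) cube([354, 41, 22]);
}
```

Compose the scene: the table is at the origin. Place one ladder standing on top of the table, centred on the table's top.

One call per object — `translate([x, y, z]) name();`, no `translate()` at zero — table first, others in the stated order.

table();
translate([452, 313, 773]) ladder();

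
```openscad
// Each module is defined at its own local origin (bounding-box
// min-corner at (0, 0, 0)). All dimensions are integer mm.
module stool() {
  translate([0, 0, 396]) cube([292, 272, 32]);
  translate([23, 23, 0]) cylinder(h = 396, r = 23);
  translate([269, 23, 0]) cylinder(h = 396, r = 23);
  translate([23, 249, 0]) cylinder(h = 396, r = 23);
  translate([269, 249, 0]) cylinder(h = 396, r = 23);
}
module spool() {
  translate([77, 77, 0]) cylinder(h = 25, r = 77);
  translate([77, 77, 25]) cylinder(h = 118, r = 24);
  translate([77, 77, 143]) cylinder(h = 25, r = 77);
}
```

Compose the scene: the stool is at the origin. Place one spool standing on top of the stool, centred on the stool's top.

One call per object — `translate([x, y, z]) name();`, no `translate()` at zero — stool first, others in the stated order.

stool();
translate([69, 59, 428]) spool();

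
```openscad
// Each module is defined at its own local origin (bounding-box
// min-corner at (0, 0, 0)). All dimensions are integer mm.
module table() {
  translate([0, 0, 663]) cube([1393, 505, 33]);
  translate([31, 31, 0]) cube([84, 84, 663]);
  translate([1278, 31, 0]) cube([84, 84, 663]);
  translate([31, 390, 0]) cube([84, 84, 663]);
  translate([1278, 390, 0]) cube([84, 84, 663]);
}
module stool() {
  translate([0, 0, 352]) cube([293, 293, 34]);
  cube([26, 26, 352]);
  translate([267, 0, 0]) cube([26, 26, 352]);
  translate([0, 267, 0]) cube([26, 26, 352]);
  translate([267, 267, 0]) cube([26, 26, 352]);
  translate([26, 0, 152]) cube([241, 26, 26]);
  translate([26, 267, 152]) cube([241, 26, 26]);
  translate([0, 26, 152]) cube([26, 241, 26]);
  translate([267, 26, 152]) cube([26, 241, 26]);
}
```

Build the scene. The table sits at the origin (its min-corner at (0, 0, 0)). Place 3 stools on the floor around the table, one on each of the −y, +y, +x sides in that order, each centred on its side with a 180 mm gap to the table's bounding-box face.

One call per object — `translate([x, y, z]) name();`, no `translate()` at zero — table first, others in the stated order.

table();
translate([550, -473, 0]) stool();
translate([550, 685, 0]) stool();
translate([1573, 106, 0]) stool();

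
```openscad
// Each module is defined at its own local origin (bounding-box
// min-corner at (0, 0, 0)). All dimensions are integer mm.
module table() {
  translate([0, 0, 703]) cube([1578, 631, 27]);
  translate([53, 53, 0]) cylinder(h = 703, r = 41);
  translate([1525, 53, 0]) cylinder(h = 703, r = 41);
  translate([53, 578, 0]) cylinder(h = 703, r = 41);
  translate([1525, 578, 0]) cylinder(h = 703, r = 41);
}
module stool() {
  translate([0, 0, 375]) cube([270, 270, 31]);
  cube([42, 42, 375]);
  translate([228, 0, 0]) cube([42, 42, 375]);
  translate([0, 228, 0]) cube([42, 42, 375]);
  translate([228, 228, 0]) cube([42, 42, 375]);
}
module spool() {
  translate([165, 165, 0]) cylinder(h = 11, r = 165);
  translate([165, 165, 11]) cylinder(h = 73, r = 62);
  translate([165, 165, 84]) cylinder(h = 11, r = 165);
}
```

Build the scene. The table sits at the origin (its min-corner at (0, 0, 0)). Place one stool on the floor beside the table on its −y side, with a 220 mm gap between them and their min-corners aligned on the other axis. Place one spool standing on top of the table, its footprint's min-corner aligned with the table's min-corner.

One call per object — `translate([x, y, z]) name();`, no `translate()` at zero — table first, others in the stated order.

table();
translate([0, -490, 0]) stool();
translate([0, 0, 730]) spool();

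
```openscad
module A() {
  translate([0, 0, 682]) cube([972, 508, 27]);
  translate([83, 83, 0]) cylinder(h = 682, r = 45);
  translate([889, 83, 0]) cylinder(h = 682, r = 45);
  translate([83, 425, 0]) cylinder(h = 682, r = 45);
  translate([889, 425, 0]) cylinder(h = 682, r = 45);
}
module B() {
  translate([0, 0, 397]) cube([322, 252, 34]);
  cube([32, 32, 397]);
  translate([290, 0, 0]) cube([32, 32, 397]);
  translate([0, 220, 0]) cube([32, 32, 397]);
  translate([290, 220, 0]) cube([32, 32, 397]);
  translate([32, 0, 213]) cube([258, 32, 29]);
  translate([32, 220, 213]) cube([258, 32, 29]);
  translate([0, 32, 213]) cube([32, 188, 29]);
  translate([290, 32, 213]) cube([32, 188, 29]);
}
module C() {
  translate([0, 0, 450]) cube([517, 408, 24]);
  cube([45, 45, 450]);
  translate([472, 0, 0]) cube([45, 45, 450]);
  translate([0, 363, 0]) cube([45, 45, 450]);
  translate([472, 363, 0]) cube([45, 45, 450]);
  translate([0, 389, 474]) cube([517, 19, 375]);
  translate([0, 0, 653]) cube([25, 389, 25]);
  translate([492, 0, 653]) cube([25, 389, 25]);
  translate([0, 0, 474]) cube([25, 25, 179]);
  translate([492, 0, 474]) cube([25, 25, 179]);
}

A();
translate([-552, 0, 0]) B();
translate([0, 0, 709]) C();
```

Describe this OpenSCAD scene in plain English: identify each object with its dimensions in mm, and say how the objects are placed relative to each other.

A is a table with a 972×508 mm rectangular top, 27 mm thick, top surface at z = 709 mm, supported by four round legs of 90 mm diameter, each leg's bounding box inset 38 mm from the nearest pair of top edges, running from the floor.

B is a four-legged stool. The seat is 322×252 mm, 34 mm thick, top at z = 431 mm. It stands on four square legs, each 32×32 mm in cross-section, from z = 0 to the seat underside, each flush with a corner of the seat. Four stretchers, 32 mm wide and 29 mm tall, connect adjacent legs with their undersides at z = 213 mm, each running between the inner faces of the legs it joins and aligned with the legs' outer faces on the other axis.

C is a chair: 517×408 mm seat, 24 mm thick, top at z = 474 mm, on four 45 mm square corner legs flush with the seat edges. A 19 mm thick backrest slab spans the full seat width, extending 375 mm above the seat top, its back face flush with the seat's +y edge. Two armrests of 25×25 mm section run along each side from the seat's front edge to the front of the backrest, top faces 204 mm above the seat top and outer faces flush with the seat's x-edges; a 25×25 mm post under the front of each armrest stands on the seat at the front corner.

The stool is on the floor beside the table on its −x side. The chair is on top of the table.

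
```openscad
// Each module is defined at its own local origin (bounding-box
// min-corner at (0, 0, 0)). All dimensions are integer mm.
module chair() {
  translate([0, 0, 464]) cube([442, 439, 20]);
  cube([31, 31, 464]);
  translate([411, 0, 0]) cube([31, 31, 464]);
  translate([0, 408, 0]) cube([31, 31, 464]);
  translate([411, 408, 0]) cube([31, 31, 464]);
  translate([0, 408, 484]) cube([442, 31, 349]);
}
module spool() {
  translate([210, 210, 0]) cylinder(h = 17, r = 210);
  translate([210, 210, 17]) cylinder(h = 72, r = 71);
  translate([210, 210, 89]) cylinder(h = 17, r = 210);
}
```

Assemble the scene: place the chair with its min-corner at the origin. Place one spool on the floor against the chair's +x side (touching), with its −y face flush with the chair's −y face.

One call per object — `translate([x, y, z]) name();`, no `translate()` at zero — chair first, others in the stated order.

chair();
translate([442, 0, 0]) spool();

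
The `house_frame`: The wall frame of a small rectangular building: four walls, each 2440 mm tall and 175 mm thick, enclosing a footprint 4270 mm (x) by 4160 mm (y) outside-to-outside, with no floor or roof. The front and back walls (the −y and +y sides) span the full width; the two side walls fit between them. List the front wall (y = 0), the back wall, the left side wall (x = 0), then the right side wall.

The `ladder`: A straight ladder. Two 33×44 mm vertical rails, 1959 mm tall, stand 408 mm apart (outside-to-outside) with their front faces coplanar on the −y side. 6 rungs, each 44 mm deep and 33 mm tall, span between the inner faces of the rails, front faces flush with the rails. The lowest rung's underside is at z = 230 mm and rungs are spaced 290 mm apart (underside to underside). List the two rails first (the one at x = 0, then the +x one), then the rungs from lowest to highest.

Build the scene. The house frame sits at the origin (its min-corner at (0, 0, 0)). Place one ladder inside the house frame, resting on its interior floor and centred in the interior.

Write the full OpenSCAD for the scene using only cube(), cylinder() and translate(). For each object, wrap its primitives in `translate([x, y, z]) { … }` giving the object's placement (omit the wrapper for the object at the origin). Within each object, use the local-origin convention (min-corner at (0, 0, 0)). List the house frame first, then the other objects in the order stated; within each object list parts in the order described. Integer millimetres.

cube([4270, 175, 2440]);
translate([0, 3985, 0]) cube([4270, 175, 2440]);
translate([0, 175, 0]) cube([175, 3810, 2440]);
translate([4095, 175, 0]) cube([175, 3810, 2440]);
translate([1931, 2058, 0]) {
  cube([33, 44, 1959]);
  translate([375, 0, 0]) cube([33, 44, 1959]);
  translate([33, 0, 230]) cube([342, 44, 33]);
  translate([33, 0, 520]) cube([342, 44, 33]);
  translate([33, 0, 810]) cube([342, 44, 33]);
  translate([33, 0, 1100]) cube([342, 44, 33]);
  translate([33, 0, 1390]) cube([342, 44, 33]);
  translate([33, 0, 1680]) cube([342, 44, 33]);
}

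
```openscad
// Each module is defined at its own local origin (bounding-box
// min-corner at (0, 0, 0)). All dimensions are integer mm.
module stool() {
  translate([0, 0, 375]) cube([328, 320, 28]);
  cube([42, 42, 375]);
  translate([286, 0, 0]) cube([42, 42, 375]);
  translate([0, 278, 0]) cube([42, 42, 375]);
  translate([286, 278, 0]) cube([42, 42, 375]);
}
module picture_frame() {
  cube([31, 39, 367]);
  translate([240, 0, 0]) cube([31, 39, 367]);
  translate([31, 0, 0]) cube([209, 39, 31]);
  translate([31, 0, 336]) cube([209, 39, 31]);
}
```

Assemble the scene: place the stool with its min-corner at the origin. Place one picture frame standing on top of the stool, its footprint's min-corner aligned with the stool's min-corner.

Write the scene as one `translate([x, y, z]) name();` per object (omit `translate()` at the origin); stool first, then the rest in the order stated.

stool();
translate([0, 0, 403]) picture_frame();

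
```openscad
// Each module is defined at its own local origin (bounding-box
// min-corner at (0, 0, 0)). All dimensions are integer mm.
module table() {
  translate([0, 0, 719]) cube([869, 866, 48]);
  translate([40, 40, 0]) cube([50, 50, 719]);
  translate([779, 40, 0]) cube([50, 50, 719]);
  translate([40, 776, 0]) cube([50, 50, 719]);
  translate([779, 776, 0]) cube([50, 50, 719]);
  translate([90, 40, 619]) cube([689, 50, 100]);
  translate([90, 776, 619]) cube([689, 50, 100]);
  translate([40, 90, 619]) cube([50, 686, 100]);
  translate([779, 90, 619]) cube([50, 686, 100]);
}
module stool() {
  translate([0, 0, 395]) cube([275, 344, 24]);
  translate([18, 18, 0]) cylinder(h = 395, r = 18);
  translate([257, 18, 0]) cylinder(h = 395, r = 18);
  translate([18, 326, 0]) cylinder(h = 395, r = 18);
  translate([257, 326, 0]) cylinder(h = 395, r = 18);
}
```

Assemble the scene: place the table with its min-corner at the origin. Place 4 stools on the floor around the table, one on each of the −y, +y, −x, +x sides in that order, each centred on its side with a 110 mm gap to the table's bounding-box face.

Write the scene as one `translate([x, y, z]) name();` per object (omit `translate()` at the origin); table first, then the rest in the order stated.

table();
translate([297, -454, 0]) stool();
translate([297, 976, 0]) stool();
translate([-385, 261, 0]) stool();
translate([979, 261, 0]) stool();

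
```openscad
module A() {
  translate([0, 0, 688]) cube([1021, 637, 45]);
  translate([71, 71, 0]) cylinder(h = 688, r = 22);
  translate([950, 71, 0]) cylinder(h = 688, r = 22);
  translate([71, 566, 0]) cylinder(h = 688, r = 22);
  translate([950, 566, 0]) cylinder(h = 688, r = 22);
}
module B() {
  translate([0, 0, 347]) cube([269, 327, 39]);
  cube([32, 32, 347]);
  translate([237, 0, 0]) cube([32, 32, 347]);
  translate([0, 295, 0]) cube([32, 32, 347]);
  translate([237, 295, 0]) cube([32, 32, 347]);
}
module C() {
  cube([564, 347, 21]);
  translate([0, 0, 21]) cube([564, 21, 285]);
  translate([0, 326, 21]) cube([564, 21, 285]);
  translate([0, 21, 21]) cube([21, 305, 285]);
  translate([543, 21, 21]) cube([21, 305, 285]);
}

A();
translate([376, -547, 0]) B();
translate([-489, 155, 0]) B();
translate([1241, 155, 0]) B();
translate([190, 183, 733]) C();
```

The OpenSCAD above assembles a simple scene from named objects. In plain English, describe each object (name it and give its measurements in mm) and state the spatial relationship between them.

A is a table: top 1021 mm (x) × 637 mm (y), 45 mm thick, upper face at z = 733 mm, on four round legs of 44 mm diameter, each leg's bounding box inset 49 mm from the nearest pair of top edges, running from z = 0 to the bottom of the top.

B is a four-legged stool. The seat is 269×327 mm, 39 mm thick, top at z = 386 mm. It stands on four square legs, each 32×32 mm in cross-section, from z = 0 to the seat underside, each flush with a corner of the seat.

C is an open storage box with external size 564×347×306 mm and wall thickness 21 mm (the base is also 21 mm thick). The base covers the whole footprint; the four walls stand on the base, with the y-facing walls full-width and the x-facing walls fitting between their inner faces.

Three stools sit around the table at the −y, −x, +x sides. The open box is on top of the table.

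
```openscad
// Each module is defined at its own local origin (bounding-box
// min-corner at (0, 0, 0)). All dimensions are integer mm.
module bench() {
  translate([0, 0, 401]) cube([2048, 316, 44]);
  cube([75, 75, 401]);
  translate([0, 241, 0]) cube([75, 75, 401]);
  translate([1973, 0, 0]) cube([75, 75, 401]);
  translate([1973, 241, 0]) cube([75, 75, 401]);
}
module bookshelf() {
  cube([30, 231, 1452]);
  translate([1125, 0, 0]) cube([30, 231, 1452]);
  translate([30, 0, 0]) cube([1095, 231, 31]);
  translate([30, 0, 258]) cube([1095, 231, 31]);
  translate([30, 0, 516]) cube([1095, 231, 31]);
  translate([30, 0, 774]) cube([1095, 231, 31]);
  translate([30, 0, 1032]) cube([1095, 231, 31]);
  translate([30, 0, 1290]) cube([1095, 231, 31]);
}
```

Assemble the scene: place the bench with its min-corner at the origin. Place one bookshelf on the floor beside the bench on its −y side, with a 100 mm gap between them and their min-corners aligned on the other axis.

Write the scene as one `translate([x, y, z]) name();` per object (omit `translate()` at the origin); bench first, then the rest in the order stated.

bench();
translate([0, -331, 0]) bookshelf();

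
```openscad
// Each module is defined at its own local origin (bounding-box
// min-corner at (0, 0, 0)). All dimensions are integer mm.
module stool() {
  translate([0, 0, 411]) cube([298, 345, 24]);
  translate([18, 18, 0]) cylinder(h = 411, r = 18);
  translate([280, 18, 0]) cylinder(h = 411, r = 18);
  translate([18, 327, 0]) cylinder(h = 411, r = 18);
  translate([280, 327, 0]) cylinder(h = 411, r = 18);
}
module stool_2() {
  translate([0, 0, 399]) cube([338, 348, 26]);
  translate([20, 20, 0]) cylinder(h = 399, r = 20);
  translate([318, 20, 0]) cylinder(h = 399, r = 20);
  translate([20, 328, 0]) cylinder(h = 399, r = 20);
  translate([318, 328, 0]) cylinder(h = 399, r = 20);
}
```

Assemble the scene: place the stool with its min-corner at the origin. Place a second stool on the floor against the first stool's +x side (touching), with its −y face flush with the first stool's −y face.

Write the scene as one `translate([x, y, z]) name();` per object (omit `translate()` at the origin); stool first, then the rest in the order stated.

stool();
translate([298, 0, 0]) stool_2();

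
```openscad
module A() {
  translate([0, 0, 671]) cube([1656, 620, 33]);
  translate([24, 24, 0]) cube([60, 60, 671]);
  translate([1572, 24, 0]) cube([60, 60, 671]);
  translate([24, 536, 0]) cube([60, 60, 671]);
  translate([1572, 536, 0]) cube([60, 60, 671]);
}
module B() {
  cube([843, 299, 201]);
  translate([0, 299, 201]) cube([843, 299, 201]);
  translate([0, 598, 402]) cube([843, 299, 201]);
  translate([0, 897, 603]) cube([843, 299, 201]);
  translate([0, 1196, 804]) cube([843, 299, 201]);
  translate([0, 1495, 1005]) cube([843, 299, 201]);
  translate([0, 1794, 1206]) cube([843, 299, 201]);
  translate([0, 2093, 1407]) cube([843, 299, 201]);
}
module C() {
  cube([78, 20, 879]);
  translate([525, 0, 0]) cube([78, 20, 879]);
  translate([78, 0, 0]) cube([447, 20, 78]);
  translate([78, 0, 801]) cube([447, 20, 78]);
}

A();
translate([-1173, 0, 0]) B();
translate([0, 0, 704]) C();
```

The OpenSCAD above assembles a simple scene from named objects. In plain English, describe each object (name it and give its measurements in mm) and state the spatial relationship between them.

A is a rectangular dining table. The top is 1656×620×33 mm with its upper surface at z = 704 mm. It stands on four 60×60 mm square legs, each inset 24 mm from the nearest pair of top edges, running from the floor to the underside of the top.

B is a run of 8 identical solid stair steps. Each tread is 843×299 mm and each step block is 201 mm high. Step 1 rests on the floor; step k is offset from step 1 by (k−1)×299 mm in y and (k−1)×201 mm in z.

C is a rectangular picture frame lying in the x–z plane (depth along y). The opening is 447 mm wide (x) by 723 mm tall (z), surrounded by a border 78 mm wide on all four sides. The frame is 20 mm deep and is made of two full-height vertical stiles with two horizontal rails fitted between them.

The staircase is on the floor beside the table on its −x side. The picture frame is on top of the table.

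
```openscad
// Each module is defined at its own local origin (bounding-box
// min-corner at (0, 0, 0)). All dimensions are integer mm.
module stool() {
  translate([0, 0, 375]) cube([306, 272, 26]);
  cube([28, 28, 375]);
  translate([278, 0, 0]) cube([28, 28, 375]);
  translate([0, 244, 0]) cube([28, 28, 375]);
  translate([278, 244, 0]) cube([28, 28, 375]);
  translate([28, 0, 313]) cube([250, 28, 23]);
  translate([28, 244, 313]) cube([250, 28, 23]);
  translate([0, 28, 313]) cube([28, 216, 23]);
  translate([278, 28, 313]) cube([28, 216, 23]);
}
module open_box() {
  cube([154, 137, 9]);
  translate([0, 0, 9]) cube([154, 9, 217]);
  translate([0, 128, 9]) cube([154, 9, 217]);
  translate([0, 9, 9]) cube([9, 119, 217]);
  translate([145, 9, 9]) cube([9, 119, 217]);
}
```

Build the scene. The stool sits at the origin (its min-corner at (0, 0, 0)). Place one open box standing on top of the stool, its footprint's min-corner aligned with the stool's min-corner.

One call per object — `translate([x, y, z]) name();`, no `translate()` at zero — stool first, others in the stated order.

stool();
translate([0, 0, 401]) open_box();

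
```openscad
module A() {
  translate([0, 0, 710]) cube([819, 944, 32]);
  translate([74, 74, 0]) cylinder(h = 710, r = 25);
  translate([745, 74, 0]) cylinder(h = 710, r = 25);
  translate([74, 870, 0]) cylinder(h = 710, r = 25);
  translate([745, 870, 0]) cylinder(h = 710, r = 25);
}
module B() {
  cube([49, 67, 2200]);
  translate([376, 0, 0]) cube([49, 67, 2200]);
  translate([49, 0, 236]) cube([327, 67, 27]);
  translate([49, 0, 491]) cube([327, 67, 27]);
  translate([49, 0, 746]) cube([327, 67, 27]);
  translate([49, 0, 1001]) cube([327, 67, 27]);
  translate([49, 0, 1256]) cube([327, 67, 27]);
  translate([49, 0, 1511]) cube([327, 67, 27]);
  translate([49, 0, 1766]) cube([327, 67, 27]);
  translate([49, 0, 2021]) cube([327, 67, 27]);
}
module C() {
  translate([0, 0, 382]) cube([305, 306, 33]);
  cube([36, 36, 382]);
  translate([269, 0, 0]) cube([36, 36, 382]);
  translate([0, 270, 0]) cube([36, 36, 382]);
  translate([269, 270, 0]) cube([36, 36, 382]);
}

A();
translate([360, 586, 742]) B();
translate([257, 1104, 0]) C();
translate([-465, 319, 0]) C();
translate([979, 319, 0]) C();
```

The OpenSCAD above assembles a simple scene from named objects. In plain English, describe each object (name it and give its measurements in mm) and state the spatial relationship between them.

A is a table: top 819 mm (x) × 944 mm (y), 32 mm thick, upper face at z = 742 mm, on four round legs of 50 mm diameter, each leg's bounding box inset 49 mm from the nearest pair of top edges, running from z = 0 to the bottom of the top.

B is a wooden ladder with two side rails of 49×67 mm section and 2200 mm height, set 425 mm apart overall. Between them run 8 rectangular rungs (67 mm deep, 27 mm thick), front faces flush with the rails' −y face. The bottom of the first rung is 236 mm above the floor and each subsequent rung is 255 mm higher than the one below.

C is a simple wooden stool: a rectangular seat 305 mm (x) by 306 mm (y), 33 mm thick, top face at z = 415 mm, on four square legs, each 36×36 mm in cross-section. The legs rest on z = 0, each flush with a corner of the seat.

The ladder is on top of the table. Three stools sit around the table at the +y, −x, +x sides.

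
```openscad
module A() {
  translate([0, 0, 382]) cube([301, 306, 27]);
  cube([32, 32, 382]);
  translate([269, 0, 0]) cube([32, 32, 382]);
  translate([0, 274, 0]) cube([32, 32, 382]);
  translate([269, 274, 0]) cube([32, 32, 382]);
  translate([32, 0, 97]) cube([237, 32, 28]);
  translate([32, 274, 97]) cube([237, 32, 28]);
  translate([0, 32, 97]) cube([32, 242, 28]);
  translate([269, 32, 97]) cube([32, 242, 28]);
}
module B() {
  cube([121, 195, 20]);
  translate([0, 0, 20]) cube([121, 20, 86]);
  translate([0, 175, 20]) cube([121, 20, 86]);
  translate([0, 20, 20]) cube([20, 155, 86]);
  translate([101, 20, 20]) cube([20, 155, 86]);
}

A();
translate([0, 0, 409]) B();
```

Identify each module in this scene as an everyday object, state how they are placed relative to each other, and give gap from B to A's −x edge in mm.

A is a stool. B is an open box. The open box is on top of the stool. The gap from the open box to the stool's −x edge is 0 mm.

The open box's min-x is at 0; the stool's min-x is 0; gap = 0 mm.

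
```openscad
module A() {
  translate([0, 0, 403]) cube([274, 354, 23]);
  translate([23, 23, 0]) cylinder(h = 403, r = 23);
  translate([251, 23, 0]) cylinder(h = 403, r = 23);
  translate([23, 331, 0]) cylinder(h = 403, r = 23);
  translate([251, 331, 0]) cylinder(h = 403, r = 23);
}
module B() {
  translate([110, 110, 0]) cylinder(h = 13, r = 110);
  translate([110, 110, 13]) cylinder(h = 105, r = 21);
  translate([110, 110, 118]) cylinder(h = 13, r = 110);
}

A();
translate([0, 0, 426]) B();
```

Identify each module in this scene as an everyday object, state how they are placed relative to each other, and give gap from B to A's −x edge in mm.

A is a stool. B is a spool. The spool is on top of the stool. The gap from the spool to the stool's −x edge is 0 mm.

The spool's min-x is at 0; the stool's min-x is 0; gap = 0 mm.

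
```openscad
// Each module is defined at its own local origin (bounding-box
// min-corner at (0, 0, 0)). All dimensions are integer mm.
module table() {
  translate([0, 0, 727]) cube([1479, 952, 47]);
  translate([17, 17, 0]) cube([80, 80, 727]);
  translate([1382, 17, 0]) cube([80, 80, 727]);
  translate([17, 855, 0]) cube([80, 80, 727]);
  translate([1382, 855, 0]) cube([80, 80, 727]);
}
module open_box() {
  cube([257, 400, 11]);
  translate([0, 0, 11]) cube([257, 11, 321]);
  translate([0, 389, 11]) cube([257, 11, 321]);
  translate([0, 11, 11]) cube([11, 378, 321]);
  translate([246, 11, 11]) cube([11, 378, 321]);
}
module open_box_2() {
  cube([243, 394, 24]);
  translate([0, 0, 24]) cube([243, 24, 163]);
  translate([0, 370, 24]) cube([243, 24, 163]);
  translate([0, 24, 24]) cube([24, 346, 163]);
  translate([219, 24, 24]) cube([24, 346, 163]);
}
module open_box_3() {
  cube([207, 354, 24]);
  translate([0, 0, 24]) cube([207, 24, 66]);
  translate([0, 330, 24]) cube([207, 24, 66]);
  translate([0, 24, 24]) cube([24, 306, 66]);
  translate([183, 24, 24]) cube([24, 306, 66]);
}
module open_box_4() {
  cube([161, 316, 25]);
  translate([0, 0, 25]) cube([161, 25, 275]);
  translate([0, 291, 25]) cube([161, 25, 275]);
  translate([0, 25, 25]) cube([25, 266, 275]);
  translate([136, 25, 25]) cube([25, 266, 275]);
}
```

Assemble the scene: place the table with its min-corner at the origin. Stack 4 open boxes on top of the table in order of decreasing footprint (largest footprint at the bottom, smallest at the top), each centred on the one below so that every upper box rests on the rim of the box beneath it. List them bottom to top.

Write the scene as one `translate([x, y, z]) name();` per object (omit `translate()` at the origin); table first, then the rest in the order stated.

table();
translate([611, 276, 774]) open_box();
translate([618, 279, 1106]) open_box_2();
translate([636, 299, 1293]) open_box_3();
translate([659, 318, 1383]) open_box_4();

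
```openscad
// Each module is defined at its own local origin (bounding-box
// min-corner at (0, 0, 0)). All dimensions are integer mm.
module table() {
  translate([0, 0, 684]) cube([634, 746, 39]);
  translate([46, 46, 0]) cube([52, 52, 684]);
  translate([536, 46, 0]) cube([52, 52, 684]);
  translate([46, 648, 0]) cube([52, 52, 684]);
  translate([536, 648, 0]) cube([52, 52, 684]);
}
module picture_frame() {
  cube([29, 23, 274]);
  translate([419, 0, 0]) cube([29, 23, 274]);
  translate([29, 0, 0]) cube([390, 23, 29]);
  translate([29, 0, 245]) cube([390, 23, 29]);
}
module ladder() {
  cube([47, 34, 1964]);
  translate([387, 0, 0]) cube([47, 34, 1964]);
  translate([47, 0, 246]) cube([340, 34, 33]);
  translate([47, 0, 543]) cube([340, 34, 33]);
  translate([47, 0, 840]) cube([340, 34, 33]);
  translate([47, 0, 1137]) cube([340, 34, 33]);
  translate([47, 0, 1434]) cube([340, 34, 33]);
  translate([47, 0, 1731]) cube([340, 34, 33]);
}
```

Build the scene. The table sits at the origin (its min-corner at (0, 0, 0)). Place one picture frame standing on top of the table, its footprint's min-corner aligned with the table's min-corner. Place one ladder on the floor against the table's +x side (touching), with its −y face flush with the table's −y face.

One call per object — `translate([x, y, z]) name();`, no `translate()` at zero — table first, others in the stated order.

table();
translate([0, 0, 723]) picture_frame();
translate([634, 0, 0]) ladder();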